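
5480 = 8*685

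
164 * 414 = 67896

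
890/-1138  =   - 1 + 124/569   =  - 0.78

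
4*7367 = 29468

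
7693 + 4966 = 12659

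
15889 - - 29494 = 45383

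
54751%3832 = 1103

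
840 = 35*24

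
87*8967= 780129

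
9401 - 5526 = 3875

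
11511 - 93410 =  - 81899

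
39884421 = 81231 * 491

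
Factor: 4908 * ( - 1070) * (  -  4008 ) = 2^6*3^2*5^1*107^1*167^1 *409^1 = 21048252480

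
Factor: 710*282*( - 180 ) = - 36039600 =- 2^4 * 3^3*5^2*47^1*71^1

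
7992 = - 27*(  -  296 )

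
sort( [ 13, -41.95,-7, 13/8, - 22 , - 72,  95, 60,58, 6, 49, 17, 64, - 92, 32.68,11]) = [ - 92, - 72 ,  -  41.95, - 22 , - 7 , 13/8, 6,11,13,17,32.68,49, 58, 60,64, 95] 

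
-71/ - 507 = 71/507 = 0.14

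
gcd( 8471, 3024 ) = 1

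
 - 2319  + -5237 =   -  7556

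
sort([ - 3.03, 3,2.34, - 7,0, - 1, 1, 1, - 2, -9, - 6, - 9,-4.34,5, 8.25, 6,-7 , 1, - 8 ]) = [ - 9,-9, - 8, - 7,  -  7, - 6, - 4.34, - 3.03, - 2, - 1, 0,  1,1,1, 2.34, 3,5, 6, 8.25] 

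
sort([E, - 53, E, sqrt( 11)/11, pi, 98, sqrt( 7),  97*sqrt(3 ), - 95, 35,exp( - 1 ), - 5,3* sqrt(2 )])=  [ - 95 ,  -  53,-5,sqrt( 11 ) /11,exp( - 1),  sqrt( 7), E, E,  pi, 3 * sqrt( 2 ),35, 98, 97*sqrt( 3)]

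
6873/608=11 + 185/608  =  11.30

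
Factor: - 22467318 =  - 2^1*3^1*59^1 *63467^1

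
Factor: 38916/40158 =2^1*47^1*97^( - 1) = 94/97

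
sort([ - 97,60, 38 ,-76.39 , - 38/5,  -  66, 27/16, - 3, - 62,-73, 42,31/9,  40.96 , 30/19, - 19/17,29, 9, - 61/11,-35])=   [ - 97,-76.39,-73, - 66, - 62,  -  35, - 38/5, - 61/11, - 3,- 19/17, 30/19, 27/16, 31/9, 9, 29, 38, 40.96, 42,60] 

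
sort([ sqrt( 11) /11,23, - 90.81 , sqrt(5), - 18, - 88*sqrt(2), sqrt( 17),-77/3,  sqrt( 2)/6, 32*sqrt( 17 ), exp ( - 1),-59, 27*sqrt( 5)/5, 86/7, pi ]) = [-88*sqrt(2 ), - 90.81, -59 , - 77/3, - 18, sqrt (2)/6,sqrt( 11) /11, exp( - 1 ),  sqrt( 5), pi,  sqrt( 17 ), 27*sqrt(5 )/5, 86/7, 23, 32*sqrt( 17 )] 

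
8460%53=33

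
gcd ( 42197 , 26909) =1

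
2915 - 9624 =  - 6709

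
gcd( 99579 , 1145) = 1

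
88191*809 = 71346519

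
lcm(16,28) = 112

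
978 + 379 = 1357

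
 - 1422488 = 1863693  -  3286181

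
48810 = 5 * 9762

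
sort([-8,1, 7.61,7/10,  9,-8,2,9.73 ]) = [ - 8, - 8,7/10,1,2,7.61,9, 9.73 ]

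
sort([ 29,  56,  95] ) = [29,56,95]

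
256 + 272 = 528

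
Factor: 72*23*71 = 117576 = 2^3*3^2 * 23^1*71^1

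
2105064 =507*4152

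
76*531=40356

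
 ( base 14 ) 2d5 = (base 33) HI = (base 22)147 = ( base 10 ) 579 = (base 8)1103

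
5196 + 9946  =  15142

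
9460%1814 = 390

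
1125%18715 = 1125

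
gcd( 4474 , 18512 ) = 2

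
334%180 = 154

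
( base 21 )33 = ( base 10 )66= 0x42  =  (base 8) 102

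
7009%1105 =379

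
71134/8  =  8891 + 3/4 = 8891.75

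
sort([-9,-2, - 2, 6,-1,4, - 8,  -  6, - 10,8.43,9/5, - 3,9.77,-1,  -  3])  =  [ - 10,-9,- 8, - 6, - 3, - 3, - 2 , - 2,-1, - 1,9/5,4 , 6,8.43,9.77]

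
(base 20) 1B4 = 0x270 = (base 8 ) 1160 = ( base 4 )21300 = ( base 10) 624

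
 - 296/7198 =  - 1 + 3451/3599=- 0.04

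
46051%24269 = 21782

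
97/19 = 5 + 2/19 = 5.11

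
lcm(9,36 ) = 36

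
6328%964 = 544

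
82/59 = 1 + 23/59  =  1.39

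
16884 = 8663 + 8221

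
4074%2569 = 1505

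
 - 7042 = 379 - 7421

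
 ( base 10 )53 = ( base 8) 65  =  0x35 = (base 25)23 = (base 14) 3B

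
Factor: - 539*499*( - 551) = 7^2*11^1*19^1 * 29^1*499^1 = 148197511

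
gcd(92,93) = 1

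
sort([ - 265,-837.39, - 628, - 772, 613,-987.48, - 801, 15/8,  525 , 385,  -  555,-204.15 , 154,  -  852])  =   [ - 987.48,- 852, - 837.39, - 801, - 772, - 628, - 555,-265, - 204.15 , 15/8, 154, 385,525 , 613]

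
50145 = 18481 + 31664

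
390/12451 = 390/12451 = 0.03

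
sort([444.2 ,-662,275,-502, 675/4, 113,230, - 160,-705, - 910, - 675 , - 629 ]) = [-910, - 705,-675,-662  , - 629,-502, - 160,113, 675/4, 230,275 , 444.2]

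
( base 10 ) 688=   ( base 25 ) 12D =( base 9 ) 844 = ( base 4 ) 22300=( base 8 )1260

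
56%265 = 56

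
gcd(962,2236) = 26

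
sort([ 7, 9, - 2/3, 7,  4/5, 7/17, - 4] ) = [ - 4, - 2/3, 7/17, 4/5 , 7, 7,  9 ]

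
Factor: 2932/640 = 733/160 = 2^( - 5)*5^( - 1 )*733^1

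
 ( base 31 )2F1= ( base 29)2OA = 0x954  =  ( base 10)2388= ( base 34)228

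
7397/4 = 1849 + 1/4 = 1849.25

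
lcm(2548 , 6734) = 94276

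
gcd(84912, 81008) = 976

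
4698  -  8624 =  - 3926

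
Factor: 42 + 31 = 73  =  73^1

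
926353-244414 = 681939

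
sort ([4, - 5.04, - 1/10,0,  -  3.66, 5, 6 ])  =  [ - 5.04, - 3.66, - 1/10,0, 4, 5, 6]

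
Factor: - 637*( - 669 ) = 3^1*7^2 * 13^1 * 223^1=426153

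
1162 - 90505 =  - 89343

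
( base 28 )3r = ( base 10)111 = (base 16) 6f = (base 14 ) 7d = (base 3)11010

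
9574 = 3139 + 6435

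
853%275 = 28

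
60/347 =60/347 = 0.17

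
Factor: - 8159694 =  - 2^1*3^1*17^1*79997^1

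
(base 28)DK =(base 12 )280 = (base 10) 384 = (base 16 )180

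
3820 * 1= 3820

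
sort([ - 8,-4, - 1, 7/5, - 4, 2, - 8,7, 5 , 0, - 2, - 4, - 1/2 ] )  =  [ - 8, - 8, - 4, - 4, - 4,  -  2,-1, - 1/2, 0,7/5,2, 5, 7]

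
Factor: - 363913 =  - 11^1*33083^1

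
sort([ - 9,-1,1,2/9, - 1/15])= [ - 9,  -  1, - 1/15,2/9, 1 ]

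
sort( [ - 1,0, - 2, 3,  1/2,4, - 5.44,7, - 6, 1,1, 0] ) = [ - 6, - 5.44, - 2,  -  1, 0, 0, 1/2,1,  1, 3, 4 , 7]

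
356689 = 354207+2482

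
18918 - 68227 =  - 49309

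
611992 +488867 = 1100859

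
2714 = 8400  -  5686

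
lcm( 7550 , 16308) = 407700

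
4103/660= 373/60 = 6.22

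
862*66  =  56892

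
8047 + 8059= 16106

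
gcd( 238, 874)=2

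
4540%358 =244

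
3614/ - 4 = - 1807/2 =- 903.50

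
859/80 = 10 + 59/80 = 10.74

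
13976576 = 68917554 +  - 54940978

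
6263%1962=377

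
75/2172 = 25/724 = 0.03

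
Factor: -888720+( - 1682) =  - 890402 = - 2^1*347^1*1283^1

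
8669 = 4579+4090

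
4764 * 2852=13586928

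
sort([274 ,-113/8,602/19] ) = [ - 113/8 , 602/19,  274] 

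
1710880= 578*2960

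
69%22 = 3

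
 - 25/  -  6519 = 25/6519 = 0.00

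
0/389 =0 = 0.00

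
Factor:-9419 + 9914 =3^2*5^1*11^1 = 495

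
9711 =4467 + 5244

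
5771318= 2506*2303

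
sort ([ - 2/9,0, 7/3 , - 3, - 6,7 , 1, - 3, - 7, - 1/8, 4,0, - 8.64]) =[ - 8.64, - 7, - 6, - 3,  -  3,  -  2/9,- 1/8, 0 , 0, 1, 7/3,4, 7]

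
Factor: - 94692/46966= - 47346/23483 = -2^1*3^1*13^1*23^( -1 )*607^1 * 1021^( -1) 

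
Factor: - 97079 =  - 193^1*503^1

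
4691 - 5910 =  - 1219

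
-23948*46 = -1101608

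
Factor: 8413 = 47^1 * 179^1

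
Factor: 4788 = 2^2*3^2*7^1 * 19^1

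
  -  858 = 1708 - 2566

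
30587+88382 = 118969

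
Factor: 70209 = 3^2*29^1* 269^1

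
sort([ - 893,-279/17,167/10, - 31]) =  [ - 893, - 31 , - 279/17,167/10]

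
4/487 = 4/487 = 0.01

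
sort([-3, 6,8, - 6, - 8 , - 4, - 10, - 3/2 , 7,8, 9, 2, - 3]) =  [ - 10, - 8, - 6, - 4, - 3, - 3, - 3/2, 2, 6, 7, 8,  8,  9]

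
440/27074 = 220/13537 =0.02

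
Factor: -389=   -  389^1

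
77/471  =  77/471 = 0.16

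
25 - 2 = 23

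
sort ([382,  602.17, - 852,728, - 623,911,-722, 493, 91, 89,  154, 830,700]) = [ - 852 , - 722, - 623,89, 91,154, 382,493, 602.17, 700 , 728, 830,911 ]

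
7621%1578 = 1309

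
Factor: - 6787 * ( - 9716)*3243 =2^2 * 3^1*7^1*11^1*23^1*47^1*347^1*617^1 = 213851501556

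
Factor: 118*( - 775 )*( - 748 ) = 2^3*5^2*11^1*17^1*31^1*59^1 = 68404600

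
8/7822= 4/3911  =  0.00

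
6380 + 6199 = 12579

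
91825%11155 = 2585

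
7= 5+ 2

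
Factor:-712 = -2^3*89^1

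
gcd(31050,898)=2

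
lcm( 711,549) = 43371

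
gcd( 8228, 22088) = 44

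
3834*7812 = 29951208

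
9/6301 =9/6301 = 0.00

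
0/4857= 0 = 0.00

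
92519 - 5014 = 87505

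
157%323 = 157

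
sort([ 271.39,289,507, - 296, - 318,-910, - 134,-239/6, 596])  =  [-910, -318, - 296, - 134, - 239/6 , 271.39,289,  507,  596 ] 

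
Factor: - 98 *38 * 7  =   - 2^2*7^3*19^1 = - 26068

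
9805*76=745180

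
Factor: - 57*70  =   - 2^1* 3^1* 5^1 * 7^1*19^1 = -  3990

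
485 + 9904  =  10389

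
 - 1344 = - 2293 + 949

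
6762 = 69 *98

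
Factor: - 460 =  - 2^2*5^1 * 23^1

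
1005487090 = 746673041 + 258814049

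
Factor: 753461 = 753461^1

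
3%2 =1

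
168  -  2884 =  - 2716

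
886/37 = 886/37 = 23.95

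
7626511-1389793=6236718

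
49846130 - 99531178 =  - 49685048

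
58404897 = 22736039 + 35668858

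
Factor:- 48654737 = -263^1 * 184999^1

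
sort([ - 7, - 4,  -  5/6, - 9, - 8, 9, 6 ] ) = [ - 9 , - 8, - 7, - 4,-5/6 , 6,9]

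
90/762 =15/127 = 0.12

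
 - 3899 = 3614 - 7513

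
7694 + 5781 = 13475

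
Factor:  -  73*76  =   - 5548 = -  2^2 * 19^1*73^1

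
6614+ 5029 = 11643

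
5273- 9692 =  - 4419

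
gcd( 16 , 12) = 4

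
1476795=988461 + 488334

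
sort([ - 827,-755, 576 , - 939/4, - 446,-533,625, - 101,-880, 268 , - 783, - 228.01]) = [ - 880, -827,-783, - 755,-533, -446 ,-939/4, - 228.01, - 101, 268, 576, 625]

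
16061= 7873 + 8188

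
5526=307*18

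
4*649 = 2596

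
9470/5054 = 4735/2527 = 1.87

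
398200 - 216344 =181856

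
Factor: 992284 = 2^2*248071^1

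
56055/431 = 56055/431  =  130.06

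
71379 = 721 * 99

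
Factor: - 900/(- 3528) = 25/98 = 2^ (-1)*5^2 * 7^( - 2 )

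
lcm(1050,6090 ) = 30450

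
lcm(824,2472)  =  2472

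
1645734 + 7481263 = 9126997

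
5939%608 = 467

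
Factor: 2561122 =2^1 * 1280561^1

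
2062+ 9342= 11404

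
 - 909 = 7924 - 8833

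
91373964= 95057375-3683411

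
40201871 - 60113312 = -19911441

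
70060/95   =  14012/19 = 737.47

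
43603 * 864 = 37672992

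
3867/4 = 3867/4 = 966.75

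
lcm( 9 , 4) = 36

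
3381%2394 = 987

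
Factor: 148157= 148157^1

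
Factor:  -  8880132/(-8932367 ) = 2^2*3^1*740011^1*8932367^( - 1 )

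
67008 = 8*8376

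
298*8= 2384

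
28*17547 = 491316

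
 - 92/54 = - 2 + 8/27 = - 1.70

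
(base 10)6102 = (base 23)BC7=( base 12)3646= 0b1011111010110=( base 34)59G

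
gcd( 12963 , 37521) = 3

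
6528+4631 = 11159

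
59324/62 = 29662/31  =  956.84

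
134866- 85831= 49035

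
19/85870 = 19/85870 = 0.00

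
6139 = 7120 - 981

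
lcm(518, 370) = 2590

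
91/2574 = 7/198= 0.04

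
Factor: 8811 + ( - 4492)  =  7^1*617^1  =  4319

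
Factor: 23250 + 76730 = 99980   =  2^2 * 5^1*4999^1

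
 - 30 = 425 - 455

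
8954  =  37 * 242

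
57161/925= 57161/925 = 61.80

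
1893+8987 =10880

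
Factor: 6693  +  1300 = 7993 = 7993^1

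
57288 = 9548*6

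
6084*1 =6084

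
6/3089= 6/3089=0.00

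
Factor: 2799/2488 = 9/8 = 2^( - 3)*3^2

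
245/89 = 2  +  67/89 = 2.75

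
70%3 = 1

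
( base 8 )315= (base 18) B7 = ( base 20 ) A5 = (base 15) da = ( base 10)205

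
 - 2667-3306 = -5973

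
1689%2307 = 1689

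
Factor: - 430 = -2^1 * 5^1*43^1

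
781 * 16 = 12496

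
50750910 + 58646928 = 109397838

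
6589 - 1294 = 5295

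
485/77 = 485/77 = 6.30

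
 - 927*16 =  - 14832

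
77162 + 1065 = 78227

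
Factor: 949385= 5^1*189877^1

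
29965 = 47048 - 17083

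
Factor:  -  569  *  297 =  - 168993 = -  3^3*11^1*569^1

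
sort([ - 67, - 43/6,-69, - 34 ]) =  [ - 69 , - 67, - 34, - 43/6]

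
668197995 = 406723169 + 261474826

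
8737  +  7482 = 16219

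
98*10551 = 1033998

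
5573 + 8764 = 14337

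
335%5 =0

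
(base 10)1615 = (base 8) 3117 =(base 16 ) 64f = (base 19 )490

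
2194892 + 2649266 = 4844158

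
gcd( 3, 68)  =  1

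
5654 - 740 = 4914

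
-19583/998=  -  20+377/998 = - 19.62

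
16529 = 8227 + 8302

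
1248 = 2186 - 938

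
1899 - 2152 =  - 253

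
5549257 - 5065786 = 483471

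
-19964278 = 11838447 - 31802725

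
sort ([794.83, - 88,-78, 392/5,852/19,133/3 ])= [ - 88, - 78 , 133/3, 852/19, 392/5 , 794.83] 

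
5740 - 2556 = 3184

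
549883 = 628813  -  78930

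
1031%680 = 351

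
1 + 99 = 100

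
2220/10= 222 = 222.00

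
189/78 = 63/26 = 2.42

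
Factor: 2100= 2^2*3^1*5^2*7^1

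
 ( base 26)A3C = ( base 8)15302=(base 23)CLJ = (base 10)6850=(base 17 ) 16bg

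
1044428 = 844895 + 199533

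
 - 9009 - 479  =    -  9488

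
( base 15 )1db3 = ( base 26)9EK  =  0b1100101000100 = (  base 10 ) 6468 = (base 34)5K8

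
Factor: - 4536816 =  - 2^4*3^1*47^1*2011^1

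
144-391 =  - 247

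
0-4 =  -4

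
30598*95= 2906810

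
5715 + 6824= 12539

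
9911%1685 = 1486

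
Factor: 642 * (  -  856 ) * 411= - 2^4*3^2 * 107^2*137^1 = - 225865872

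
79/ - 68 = - 79/68 = - 1.16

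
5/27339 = 5/27339= 0.00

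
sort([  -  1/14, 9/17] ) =[ - 1/14, 9/17]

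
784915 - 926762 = -141847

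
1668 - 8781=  - 7113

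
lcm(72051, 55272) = 4034856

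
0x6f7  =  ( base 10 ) 1783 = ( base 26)2gf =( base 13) a72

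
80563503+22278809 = 102842312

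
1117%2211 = 1117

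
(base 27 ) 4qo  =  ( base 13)1872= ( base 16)e3a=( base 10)3642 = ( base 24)67I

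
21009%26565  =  21009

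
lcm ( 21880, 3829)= 153160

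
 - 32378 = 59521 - 91899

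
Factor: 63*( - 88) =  - 5544 = - 2^3*3^2 * 7^1*11^1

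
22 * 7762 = 170764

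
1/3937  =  1/3937  =  0.00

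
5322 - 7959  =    -  2637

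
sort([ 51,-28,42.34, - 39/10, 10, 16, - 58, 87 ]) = [ - 58,-28, - 39/10, 10,16, 42.34,51,87] 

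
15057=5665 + 9392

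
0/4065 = 0  =  0.00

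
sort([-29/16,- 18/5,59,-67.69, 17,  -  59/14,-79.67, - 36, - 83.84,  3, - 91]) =[ - 91, - 83.84,- 79.67, - 67.69, - 36, - 59/14, - 18/5, - 29/16,3, 17,59] 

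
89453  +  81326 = 170779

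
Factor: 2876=2^2*719^1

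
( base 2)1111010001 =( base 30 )12H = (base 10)977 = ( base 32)UH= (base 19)2D8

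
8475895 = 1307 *6485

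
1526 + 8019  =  9545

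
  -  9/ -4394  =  9/4394  =  0.00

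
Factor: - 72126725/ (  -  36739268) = 2^( - 2 ) * 5^2*11^1*353^1*743^1 * 9184817^( - 1 )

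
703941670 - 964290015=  - 260348345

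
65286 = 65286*1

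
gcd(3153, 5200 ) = 1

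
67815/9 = 7535 = 7535.00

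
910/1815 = 182/363 = 0.50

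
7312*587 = 4292144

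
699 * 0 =0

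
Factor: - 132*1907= - 251724 = - 2^2*3^1*11^1*1907^1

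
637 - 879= - 242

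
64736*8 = 517888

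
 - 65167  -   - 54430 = -10737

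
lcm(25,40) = 200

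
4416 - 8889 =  - 4473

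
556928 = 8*69616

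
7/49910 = 1/7130 = 0.00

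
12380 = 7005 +5375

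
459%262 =197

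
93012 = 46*2022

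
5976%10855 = 5976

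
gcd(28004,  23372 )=4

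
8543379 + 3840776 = 12384155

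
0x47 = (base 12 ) 5B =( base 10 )71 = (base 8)107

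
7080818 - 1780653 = 5300165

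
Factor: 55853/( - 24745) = -79/35 =- 5^( - 1)*7^ (-1)*79^1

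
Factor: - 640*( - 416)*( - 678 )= -2^13*3^1*5^1 * 13^1*113^1  =  - 180510720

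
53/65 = 53/65=0.82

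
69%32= 5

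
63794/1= 63794 = 63794.00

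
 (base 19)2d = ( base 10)51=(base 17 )30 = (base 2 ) 110011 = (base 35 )1G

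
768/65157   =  256/21719=0.01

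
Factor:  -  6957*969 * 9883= -3^3*17^1 * 19^1*773^1*9883^1=- 66624594039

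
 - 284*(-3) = 852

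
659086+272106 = 931192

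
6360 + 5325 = 11685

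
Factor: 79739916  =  2^2*3^1 * 41^2*59^1*67^1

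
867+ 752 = 1619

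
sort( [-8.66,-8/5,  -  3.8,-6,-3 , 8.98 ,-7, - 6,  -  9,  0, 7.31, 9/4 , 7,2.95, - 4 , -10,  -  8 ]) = [-10,-9, - 8.66 , - 8,-7, -6,  -  6,-4,  -  3.8,-3, - 8/5, 0,9/4,  2.95, 7 , 7.31,  8.98]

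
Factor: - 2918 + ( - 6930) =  - 2^3*1231^1 =- 9848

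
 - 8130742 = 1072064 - 9202806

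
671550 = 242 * 2775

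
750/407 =1 +343/407  =  1.84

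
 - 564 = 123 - 687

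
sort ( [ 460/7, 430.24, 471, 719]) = [ 460/7, 430.24,471,719]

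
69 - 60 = 9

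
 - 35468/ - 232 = 8867/58 = 152.88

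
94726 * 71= 6725546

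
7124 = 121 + 7003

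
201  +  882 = 1083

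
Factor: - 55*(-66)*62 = 225060 = 2^2*3^1*5^1 * 11^2 *31^1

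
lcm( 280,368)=12880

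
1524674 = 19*80246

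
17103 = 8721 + 8382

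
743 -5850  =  -5107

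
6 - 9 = -3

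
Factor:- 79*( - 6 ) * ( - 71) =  - 2^1*3^1 * 71^1*79^1= - 33654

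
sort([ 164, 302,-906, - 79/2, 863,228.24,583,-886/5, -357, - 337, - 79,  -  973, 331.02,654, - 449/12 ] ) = [ - 973, - 906,-357, - 337 , - 886/5,-79,-79/2, - 449/12,164,228.24,302, 331.02,583, 654,863] 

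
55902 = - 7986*( - 7) 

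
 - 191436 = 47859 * ( - 4 )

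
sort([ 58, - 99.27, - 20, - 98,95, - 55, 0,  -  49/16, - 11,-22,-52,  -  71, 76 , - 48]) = [- 99.27, - 98, - 71 , -55, - 52, - 48,  -  22, - 20, - 11, - 49/16, 0,  58, 76, 95 ]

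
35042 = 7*5006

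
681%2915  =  681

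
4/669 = 4/669 = 0.01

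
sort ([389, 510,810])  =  [ 389 , 510,  810] 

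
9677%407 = 316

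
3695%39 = 29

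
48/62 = 24/31 = 0.77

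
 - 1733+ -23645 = -25378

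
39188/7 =5598 +2/7 = 5598.29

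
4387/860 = 4387/860 = 5.10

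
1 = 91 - 90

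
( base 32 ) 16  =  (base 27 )1B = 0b100110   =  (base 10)38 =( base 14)2a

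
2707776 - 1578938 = 1128838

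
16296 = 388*42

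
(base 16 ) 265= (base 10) 613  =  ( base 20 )1ad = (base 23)13f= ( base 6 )2501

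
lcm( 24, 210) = 840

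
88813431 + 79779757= 168593188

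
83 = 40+43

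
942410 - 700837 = 241573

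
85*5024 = 427040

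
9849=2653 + 7196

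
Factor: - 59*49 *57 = - 3^1*7^2 *19^1*59^1 =- 164787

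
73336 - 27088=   46248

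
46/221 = 46/221 = 0.21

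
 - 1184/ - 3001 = 1184/3001 =0.39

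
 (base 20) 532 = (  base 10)2062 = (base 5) 31222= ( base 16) 80E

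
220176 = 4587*48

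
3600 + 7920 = 11520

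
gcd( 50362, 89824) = 2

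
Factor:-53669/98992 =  - 2^( -4) * 7^1*11^1*17^1*23^( - 1 ) * 41^1*269^( - 1 ) 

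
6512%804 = 80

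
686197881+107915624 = 794113505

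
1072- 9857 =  - 8785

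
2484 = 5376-2892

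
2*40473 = 80946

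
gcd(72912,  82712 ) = 392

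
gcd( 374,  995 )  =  1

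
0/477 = 0 = 0.00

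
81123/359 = 81123/359 = 225.97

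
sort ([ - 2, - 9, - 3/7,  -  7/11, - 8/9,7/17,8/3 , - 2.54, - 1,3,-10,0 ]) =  [  -  10, - 9,  -  2.54, - 2, - 1,  -  8/9,-7/11, - 3/7 , 0,7/17,8/3,3 ]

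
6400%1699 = 1303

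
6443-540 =5903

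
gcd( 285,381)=3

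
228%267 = 228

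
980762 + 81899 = 1062661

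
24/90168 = 1/3757 = 0.00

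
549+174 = 723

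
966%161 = 0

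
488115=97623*5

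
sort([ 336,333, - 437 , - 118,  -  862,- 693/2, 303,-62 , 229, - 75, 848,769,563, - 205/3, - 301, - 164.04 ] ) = [-862, - 437, - 693/2, - 301,-164.04 , - 118,- 75, - 205/3, - 62,229, 303, 333,336,563,769,848]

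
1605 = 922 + 683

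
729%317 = 95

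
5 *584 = 2920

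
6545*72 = 471240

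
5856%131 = 92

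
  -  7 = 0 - 7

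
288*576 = 165888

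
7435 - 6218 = 1217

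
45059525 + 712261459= 757320984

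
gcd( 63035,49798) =7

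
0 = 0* 80800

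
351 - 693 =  - 342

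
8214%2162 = 1728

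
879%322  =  235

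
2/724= 1/362 = 0.00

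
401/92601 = 401/92601  =  0.00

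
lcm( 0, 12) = 0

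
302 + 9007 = 9309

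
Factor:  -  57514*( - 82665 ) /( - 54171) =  - 2^1 *5^1* 11^1 * 13^( - 1 ) * 149^1*167^1*193^1*463^( - 1 ) = - 528266090/6019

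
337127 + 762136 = 1099263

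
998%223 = 106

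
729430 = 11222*65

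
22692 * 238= 5400696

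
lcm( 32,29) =928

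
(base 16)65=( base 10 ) 101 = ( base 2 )1100101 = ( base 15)6b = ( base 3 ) 10202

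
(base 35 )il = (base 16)28B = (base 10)651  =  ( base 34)J5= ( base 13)3b1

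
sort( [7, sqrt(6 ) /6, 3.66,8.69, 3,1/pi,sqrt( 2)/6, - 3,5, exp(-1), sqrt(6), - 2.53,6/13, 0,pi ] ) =[ - 3, - 2.53,0,sqrt( 2)/6,1/pi,exp( - 1), sqrt(6)/6,6/13,sqrt ( 6 ) , 3,pi,  3.66,  5,7 , 8.69 ] 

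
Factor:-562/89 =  - 2^1*89^(  -  1)*281^1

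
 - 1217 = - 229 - 988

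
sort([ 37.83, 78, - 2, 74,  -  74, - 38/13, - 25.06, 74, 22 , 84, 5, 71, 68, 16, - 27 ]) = [ - 74, - 27, - 25.06, - 38/13, - 2, 5, 16, 22, 37.83, 68, 71, 74, 74, 78, 84 ]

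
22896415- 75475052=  -52578637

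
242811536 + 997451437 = 1240262973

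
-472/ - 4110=236/2055 = 0.11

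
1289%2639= 1289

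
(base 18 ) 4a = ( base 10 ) 82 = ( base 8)122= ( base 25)37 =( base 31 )2K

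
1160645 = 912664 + 247981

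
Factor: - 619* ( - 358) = 2^1* 179^1*619^1 = 221602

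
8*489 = 3912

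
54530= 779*70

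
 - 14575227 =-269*54183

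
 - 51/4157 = -1+4106/4157= - 0.01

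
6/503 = 6/503 = 0.01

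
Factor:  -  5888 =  - 2^8*23^1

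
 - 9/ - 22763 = 9/22763 = 0.00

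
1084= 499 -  - 585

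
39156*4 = 156624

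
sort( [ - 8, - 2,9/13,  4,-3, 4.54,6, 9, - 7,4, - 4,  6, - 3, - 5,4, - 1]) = [ - 8, - 7, - 5, - 4, - 3, - 3  , - 2, - 1, 9/13, 4,4,4, 4.54, 6,6, 9]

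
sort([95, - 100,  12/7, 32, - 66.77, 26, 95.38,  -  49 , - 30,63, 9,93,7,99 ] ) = [ - 100, - 66.77, - 49,-30, 12/7,7 , 9,26,  32,63,93,95,95.38,99 ]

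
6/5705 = 6/5705=0.00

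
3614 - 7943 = - 4329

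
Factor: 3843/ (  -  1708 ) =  -9/4  =  - 2^( - 2 )*3^2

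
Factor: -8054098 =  - 2^1*13^1*71^1 * 4363^1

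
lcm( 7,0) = 0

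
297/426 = 99/142 = 0.70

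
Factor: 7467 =3^1*19^1*131^1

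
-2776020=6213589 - 8989609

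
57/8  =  57/8 = 7.12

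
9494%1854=224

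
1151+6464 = 7615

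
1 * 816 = 816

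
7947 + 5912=13859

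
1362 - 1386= - 24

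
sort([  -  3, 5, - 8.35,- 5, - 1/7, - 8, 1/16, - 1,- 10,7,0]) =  [  -  10,  -  8.35, - 8, - 5,  -  3,-1, - 1/7, 0,1/16, 5,7] 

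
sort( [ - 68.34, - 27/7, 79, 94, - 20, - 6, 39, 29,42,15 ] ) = [ - 68.34, - 20, - 6, - 27/7, 15,  29, 39,42, 79,94]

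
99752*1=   99752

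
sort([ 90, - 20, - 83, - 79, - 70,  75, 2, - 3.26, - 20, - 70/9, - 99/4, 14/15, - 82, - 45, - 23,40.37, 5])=[ - 83, - 82, - 79, - 70, - 45,- 99/4 , - 23, - 20, - 20,-70/9, - 3.26,14/15, 2,5,40.37, 75 , 90 ]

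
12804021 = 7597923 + 5206098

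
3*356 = 1068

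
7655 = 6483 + 1172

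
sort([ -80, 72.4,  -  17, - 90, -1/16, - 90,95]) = [  -  90 , - 90,  -  80,-17,  -  1/16,72.4,95]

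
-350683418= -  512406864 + 161723446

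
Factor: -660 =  - 2^2*3^1*5^1*11^1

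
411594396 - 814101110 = -402506714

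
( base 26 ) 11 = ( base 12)23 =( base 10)27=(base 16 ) 1B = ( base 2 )11011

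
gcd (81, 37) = 1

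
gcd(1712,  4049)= 1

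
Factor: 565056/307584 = 327/178 = 2^( -1 )*3^1 *89^ (- 1 ) * 109^1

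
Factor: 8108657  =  8108657^1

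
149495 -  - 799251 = 948746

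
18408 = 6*3068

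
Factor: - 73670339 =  - 131^1*331^1*1699^1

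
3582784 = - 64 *( - 55981 ) 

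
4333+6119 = 10452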